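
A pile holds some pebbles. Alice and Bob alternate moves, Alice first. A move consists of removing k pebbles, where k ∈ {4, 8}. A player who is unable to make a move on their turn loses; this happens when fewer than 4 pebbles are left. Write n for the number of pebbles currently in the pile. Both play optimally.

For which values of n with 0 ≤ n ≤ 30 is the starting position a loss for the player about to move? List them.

Use the standard recursion: the mover loses at a terminal position; elsewhere, the mover wins exactly when some move hands the opponent an L position.
n=0: no move → L
n=1: no move → L
n=2: no move → L
n=3: no move → L
n=4: reaches L-position 0 → W
n=5: reaches L-position 1 → W
n=6: reaches L-position 2 → W
n=7: reaches L-position 3 → W
n=8: reaches L-position 0 → W
n=9: reaches L-position 1 → W
n=10: reaches L-position 2 → W
n=11: reaches L-position 3 → W
n=12: only reaches 8(W), 4(W), all W → L
n=13: only reaches 9(W), 5(W), all W → L
n=14: only reaches 10(W), 6(W), all W → L
n=15: only reaches 11(W), 7(W), all W → L
n=16: reaches L-position 12 → W
n=17: reaches L-position 13 → W
n=18: reaches L-position 14 → W
n=19: reaches L-position 15 → W
n=20: reaches L-position 12 → W
n=21: reaches L-position 13 → W
n=22: reaches L-position 14 → W
n=23: reaches L-position 15 → W
n=24: only reaches 20(W), 16(W), all W → L
n=25: only reaches 21(W), 17(W), all W → L
n=26: only reaches 22(W), 18(W), all W → L
n=27: only reaches 23(W), 19(W), all W → L
n=28: reaches L-position 24 → W
n=29: reaches L-position 25 → W
n=30: reaches L-position 26 → W
The losing starting values of n are exactly the entries labelled L in this table (12 of them).

0, 1, 2, 3, 12, 13, 14, 15, 24, 25, 26, 27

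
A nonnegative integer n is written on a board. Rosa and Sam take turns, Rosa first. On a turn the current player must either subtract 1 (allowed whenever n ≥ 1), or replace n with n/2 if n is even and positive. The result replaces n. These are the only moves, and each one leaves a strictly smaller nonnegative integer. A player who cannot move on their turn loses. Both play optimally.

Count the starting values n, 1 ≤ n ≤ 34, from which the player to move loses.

Positions with no move are L. A position that does have a move is losing for the player to move precisely when every available move leads to a winning position for the opponent. Fill in the labels:
n=0: no move → L
n=1: reaches L-position 0 → W
n=2: only reaches 1(W), which is W → L
n=3: reaches L-position 2 → W
n=4: reaches L-position 2 → W
n=5: only reaches 4(W), which is W → L
n=6: reaches L-position 5 → W
n=7: only reaches 6(W), which is W → L
n=8: reaches L-position 7 → W
n=9: only reaches 8(W), which is W → L
n=10: reaches L-position 5 → W
n=11: only reaches 10(W), which is W → L
n=12: reaches L-position 11 → W
n=13: only reaches 12(W), which is W → L
n=14: reaches L-position 7 → W
n=15: only reaches 14(W), which is W → L
n=16: reaches L-position 15 → W
n=17: only reaches 16(W), which is W → L
n=18: reaches L-position 9 → W
n=19: only reaches 18(W), which is W → L
n=20: reaches L-position 19 → W
n=21: only reaches 20(W), which is W → L
n=22: reaches L-position 11 → W
n=23: only reaches 22(W), which is W → L
n=24: reaches L-position 23 → W
n=25: only reaches 24(W), which is W → L
n=26: reaches L-position 13 → W
n=27: only reaches 26(W), which is W → L
n=28: reaches L-position 27 → W
n=29: only reaches 28(W), which is W → L
n=30: reaches L-position 15 → W
n=31: only reaches 30(W), which is W → L
n=32: reaches L-position 31 → W
n=33: only reaches 32(W), which is W → L
n=34: reaches L-position 17 → W
L entries with 1 ≤ n ≤ 34 (n=0 is outside the asked range and is not counted): n = 2, 5, 7, 9, 11, 13, 15, 17, 19, 21, 23, 25, 27, 29, 31, 33; that makes 16.

16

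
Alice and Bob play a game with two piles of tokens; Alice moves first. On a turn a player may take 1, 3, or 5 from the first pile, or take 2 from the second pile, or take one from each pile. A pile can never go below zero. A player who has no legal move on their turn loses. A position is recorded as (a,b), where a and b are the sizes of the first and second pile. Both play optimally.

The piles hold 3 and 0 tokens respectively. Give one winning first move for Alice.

Move to (2,0).

Label each position W (a win for the player to move) or L (a loss). A position with no legal move is L; any other position is W exactly when some move reaches an L, and L when every move reaches a W.
No move ever increases a pile, so every position that can arise here has a ≤ 3 and b ≤ 0; it is enough to label the cells with 0 ≤ a ≤ 3 and 0 ≤ b ≤ 0.
Every move lowers a or b (never raises either), so fill the grid row by row in increasing a, and left to right within a row: each cell's successors are then already labelled.
      b=0
a=0:    L
a=1:    W
a=2:    L
a=3:    W
Cells with no legal move (terminal, hence L): (0,0).
The remaining L cells, each justified by listing all of its moves:
(2,0): only reaches (1,0)(W), which is W → L
Every other cell has at least one move into one of the L cells above, so it is W.
From (3,0), the L positions reachable in one move are: (2,0), (0,0). Any move reaching one of these is winning.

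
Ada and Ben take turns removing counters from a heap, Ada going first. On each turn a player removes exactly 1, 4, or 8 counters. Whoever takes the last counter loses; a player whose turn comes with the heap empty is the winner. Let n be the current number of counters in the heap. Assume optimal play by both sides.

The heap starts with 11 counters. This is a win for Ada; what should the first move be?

Positions with no move are W. A position that does have a move is losing for the player to move precisely when every available move leads to a winning position for the opponent. Fill in the labels:
n=0: no move; the opponent has just taken the last counter and therefore loses → W
n=1: the only move is to 0(W), a W ⇒ L
n=2: can move to 1, which is L ⇒ W
n=3: the only move is to 2(W), a W ⇒ L
n=4: can move to 3, which is L ⇒ W
n=5: can move to 1, which is L ⇒ W
n=6: moves to 5(W), 2(W); every one is W ⇒ L
n=7: can move to 6, which is L ⇒ W
n=8: moves to 7(W), 4(W), 0(W); every one is W ⇒ L
n=9: can move to 8, which is L ⇒ W
n=10: can move to 6, which is L ⇒ W
n=11: can move to 3, which is L ⇒ W
From 11, the L positions reachable in one move are: 3.

Remove 8, leaving 3.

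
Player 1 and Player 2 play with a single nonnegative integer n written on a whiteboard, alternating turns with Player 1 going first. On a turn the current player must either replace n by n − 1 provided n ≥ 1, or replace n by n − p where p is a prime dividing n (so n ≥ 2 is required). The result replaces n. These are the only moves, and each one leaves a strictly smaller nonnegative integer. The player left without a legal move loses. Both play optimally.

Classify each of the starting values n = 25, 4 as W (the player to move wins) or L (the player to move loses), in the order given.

Work bottom-up. With no move the player to move loses. Otherwise the position is W if at least one move leads to an L position for the opponent, and L if every move leads to a W.
n=0: no move → L
n=1: can move to 0, which is L ⇒ W
n=2: can move to 0, which is L ⇒ W
n=3: can move to 0, which is L ⇒ W
n=4: moves to 2(W), 3(W); every one is W ⇒ L
n=5: can move to 0, which is L ⇒ W
n=6: can move to 4, which is L ⇒ W
n=7: can move to 0, which is L ⇒ W
n=8: moves to 6(W), 7(W); every one is W ⇒ L
n=9: can move to 8, which is L ⇒ W
n=10: can move to 8, which is L ⇒ W
n=11: can move to 0, which is L ⇒ W
n=12: moves to 9(W), 10(W), 11(W); every one is W ⇒ L
n=13: can move to 0, which is L ⇒ W
n=14: can move to 12, which is L ⇒ W
n=15: can move to 12, which is L ⇒ W
n=16: moves to 14(W), 15(W); every one is W ⇒ L
n=17: can move to 0, which is L ⇒ W
n=18: can move to 16, which is L ⇒ W
n=19: can move to 0, which is L ⇒ W
n=20: moves to 15(W), 18(W), 19(W); every one is W ⇒ L
n=21: can move to 20, which is L ⇒ W
n=22: can move to 20, which is L ⇒ W
n=23: can move to 0, which is L ⇒ W
n=24: moves to 21(W), 22(W), 23(W); every one is W ⇒ L
n=25: can move to 20, which is L ⇒ W

25: W, 4: L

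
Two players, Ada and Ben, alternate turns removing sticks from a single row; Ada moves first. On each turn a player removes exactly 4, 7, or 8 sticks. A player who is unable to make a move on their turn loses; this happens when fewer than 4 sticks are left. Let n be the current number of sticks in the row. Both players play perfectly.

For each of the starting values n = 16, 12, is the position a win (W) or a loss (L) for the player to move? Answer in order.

16: W, 12: L

Compute win/loss labels from the base case upward. A position with no move is L. Any other position is W if it can reach an L in one move, else L.
n=0: no move → L
n=1: no move → L
n=2: no move → L
n=3: no move → L
n=4: W (go to 0, an L position)
n=5: W (go to 1, an L position)
n=6: W (go to 2, an L position)
n=7: W (go to 3, an L position)
n=8: W (go to 1, an L position)
n=9: W (go to 2, an L position)
n=10: W (go to 3, an L position)
n=11: W (go to 3, an L position)
n=12: L (options 8(W), 5(W), 4(W) are all W)
n=13: L (options 9(W), 6(W), 5(W) are all W)
n=14: L (options 10(W), 7(W), 6(W) are all W)
n=15: L (options 11(W), 8(W), 7(W) are all W)
n=16: W (go to 12, an L position)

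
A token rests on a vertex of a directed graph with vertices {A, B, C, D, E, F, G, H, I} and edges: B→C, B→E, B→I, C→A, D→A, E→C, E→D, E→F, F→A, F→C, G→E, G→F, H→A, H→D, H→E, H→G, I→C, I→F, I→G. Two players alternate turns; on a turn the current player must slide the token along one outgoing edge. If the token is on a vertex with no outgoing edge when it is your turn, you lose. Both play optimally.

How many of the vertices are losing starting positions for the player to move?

3

Use the standard recursion: the mover loses at a terminal position; elsewhere, the mover wins exactly when some move hands the opponent an L position.
Every edge goes from a vertex to one that appears earlier in the order A, C, F, D, E, G, H, I, B, so processing vertices in that order labels each vertex after all of its successors.
A: no outgoing edge → L
C: can move to A, which is L ⇒ W
F: can move to A, which is L ⇒ W
D: can move to A, which is L ⇒ W
E: moves to D(W), F(W), C(W); every one is W ⇒ L
G: can move to E, which is L ⇒ W
H: can move to E, which is L ⇒ W
I: moves to G(W), F(W), C(W); every one is W ⇒ L
B: can move to I, which is L ⇒ W
The L vertices are A, E, I; that is 3 in all.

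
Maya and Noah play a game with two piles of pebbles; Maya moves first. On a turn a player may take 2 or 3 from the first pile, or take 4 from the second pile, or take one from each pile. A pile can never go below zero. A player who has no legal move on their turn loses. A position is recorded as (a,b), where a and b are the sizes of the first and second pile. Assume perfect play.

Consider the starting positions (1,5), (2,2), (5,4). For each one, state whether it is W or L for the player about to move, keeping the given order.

(1,5): L, (2,2): W, (5,4): W

Label each position W (a win for the player to move) or L (a loss). A position with no legal move is L; any other position is W exactly when some move reaches an L, and L when every move reaches a W.
No move ever increases a pile, so every position that can arise here has a ≤ 5 and b ≤ 5; it is enough to label the cells with 0 ≤ a ≤ 5 and 0 ≤ b ≤ 5.
Every move lowers a or b (never raises either), so fill the grid row by row in increasing a, and left to right within a row: each cell's successors are then already labelled.
      b=0  b=1  b=2  b=3  b=4  b=5
a=0:    L    L    L    L    W    W
a=1:    L    W    W    W    W    L
a=2:    W    W    W    W    L    L
a=3:    W    W    W    W    L    W
a=4:    W    L    L    L    W    W
a=5:    L    L    W    W    W    W
Cells with no legal move (terminal, hence L): (0,0), (0,1), (0,2), (0,3), (1,0).
The remaining L cells, each justified by listing all of its moves:
(1,5): L (options (1,1)(W), (0,4)(W) are all W)
(2,4): L (options (0,4)(W), (2,0)(W), (1,3)(W) are all W)
(2,5): L (options (0,5)(W), (2,1)(W), (1,4)(W) are all W)
(3,4): L (options (1,4)(W), (0,4)(W), (3,0)(W), (2,3)(W) are all W)
(4,1): L (options (2,1)(W), (1,1)(W), (3,0)(W) are all W)
(4,2): L (options (2,2)(W), (1,2)(W), (3,1)(W) are all W)
(4,3): L (options (2,3)(W), (1,3)(W), (3,2)(W) are all W)
(5,0): L (options (3,0)(W), (2,0)(W) are all W)
(5,1): L (options (3,1)(W), (2,1)(W), (4,0)(W) are all W)
Every other cell has at least one move into one of the L cells above, so it is W.
(1,5): one of the L cells justified above, so L
(2,2): the move to (0,2) reaches an L cell, so W
(5,4): the move to (3,4) reaches an L cell, so W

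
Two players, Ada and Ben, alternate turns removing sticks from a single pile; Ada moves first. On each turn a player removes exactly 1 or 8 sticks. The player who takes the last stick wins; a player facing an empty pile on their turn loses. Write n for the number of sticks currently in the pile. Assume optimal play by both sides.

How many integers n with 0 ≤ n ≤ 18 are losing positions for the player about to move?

9

Classify positions by backward induction: terminal positions (no move available) are L. From any other position, the mover wins iff some move reaches an L.
n=0: no move → L
n=1: →0(L), so W
n=2: →1(W) only, which is W, so L
n=3: →2(L), so W
n=4: →3(W) only, which is W, so L
n=5: →4(L), so W
n=6: →5(W) only, which is W, so L
n=7: →6(L), so W
n=8: →0(L), so W
n=9: →8(W), 1(W) — all W, so L
n=10: →9(L), so W
n=11: →10(W), 3(W) — all W, so L
n=12: →11(L), so W
n=13: →12(W), 5(W) — all W, so L
n=14: →13(L), so W
n=15: →14(W), 7(W) — all W, so L
n=16: →15(L), so W
n=17: →9(L), so W
n=18: →17(W), 10(W) — all W, so L
L entries with 0 ≤ n ≤ 18: n = 0, 2, 4, 6, 9, 11, 13, 15, 18; that makes 9.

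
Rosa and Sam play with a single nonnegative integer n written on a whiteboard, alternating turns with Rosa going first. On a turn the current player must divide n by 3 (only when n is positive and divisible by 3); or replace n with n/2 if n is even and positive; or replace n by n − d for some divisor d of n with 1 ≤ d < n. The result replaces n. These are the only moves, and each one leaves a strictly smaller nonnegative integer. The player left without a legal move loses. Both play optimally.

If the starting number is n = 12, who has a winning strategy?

Compute win/loss labels from the base case upward. A position with no move is L. Any other position is W if it can reach an L in one move, else L.
n=0: no move → L
n=1: no move → L
n=2: W (go to 1, an L position)
n=3: W (go to 1, an L position)
n=4: L (options 2(W), 3(W) are all W)
n=5: W (go to 4, an L position)
n=6: W (go to 4, an L position)
n=7: L (sole option 6(W) is W)
n=8: W (go to 4, an L position)
n=9: L (options 3(W), 6(W), 8(W) are all W)
n=10: W (go to 9, an L position)
n=11: L (sole option 10(W) is W)
n=12: W (go to 4, an L position)
The starting position 12 is W: Rosa should move to 4, handing over an L position.

Rosa wins.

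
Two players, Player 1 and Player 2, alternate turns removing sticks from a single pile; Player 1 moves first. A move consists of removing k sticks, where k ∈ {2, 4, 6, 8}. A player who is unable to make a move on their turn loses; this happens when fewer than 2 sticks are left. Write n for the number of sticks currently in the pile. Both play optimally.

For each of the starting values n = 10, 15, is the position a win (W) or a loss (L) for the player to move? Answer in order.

10: L, 15: W

Positions with no move are L. A position that does have a move is losing for the player to move precisely when every available move leads to a winning position for the opponent. Fill in the labels:
n=0: no move → L
n=1: no move → L
n=2: W (go to 0, an L position)
n=3: W (go to 1, an L position)
n=4: W (go to 0, an L position)
n=5: W (go to 1, an L position)
n=6: W (go to 0, an L position)
n=7: W (go to 1, an L position)
n=8: W (go to 0, an L position)
n=9: W (go to 1, an L position)
n=10: L (options 8(W), 6(W), 4(W), 2(W) are all W)
n=11: L (options 9(W), 7(W), 5(W), 3(W) are all W)
n=12: W (go to 10, an L position)
n=13: W (go to 11, an L position)
n=14: W (go to 10, an L position)
n=15: W (go to 11, an L position)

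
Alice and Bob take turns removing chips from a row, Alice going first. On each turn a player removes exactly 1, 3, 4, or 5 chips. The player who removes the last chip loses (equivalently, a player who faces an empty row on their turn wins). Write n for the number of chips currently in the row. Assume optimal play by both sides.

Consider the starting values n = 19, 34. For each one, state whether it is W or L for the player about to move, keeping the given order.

Label each position W (a win for the player to move) or L (a loss). A position with no legal move is W; any other position is W exactly when some move reaches an L, and L when every move reaches a W.
n=0: no move; the opponent has just taken the last chip and therefore loses → W
n=1: L (sole option 0(W) is W)
n=2: W (go to 1, an L position)
n=3: L (options 2(W), 0(W) are all W)
n=4: W (go to 3, an L position)
n=5: W (go to 1, an L position)
n=6: W (go to 3, an L position)
n=7: W (go to 3, an L position)
n=8: W (go to 3, an L position)
n=9: L (options 8(W), 6(W), 5(W), 4(W) are all W)
n=10: W (go to 9, an L position)
n=11: L (options 10(W), 8(W), 7(W), 6(W) are all W)
n=12: W (go to 11, an L position)
n=13: W (go to 9, an L position)
n=14: W (go to 11, an L position)
n=15: W (go to 11, an L position)
n=16: W (go to 11, an L position)
n=17: L (options 16(W), 14(W), 13(W), 12(W) are all W)
n=18: W (go to 17, an L position)
n=19: L (options 18(W), 16(W), 15(W), 14(W) are all W)
n=20: W (go to 19, an L position)
n=21: W (go to 17, an L position)
n=22: W (go to 19, an L position)
n=23: W (go to 19, an L position)
n=24: W (go to 19, an L position)
n=25: L (options 24(W), 22(W), 21(W), 20(W) are all W)
n=26: W (go to 25, an L position)
n=27: L (options 26(W), 24(W), 23(W), 22(W) are all W)
n=28: W (go to 27, an L position)
n=29: W (go to 25, an L position)
n=30: W (go to 27, an L position)
n=31: W (go to 27, an L position)
n=32: W (go to 27, an L position)
n=33: L (options 32(W), 30(W), 29(W), 28(W) are all W)
n=34: W (go to 33, an L position)

19: L, 34: W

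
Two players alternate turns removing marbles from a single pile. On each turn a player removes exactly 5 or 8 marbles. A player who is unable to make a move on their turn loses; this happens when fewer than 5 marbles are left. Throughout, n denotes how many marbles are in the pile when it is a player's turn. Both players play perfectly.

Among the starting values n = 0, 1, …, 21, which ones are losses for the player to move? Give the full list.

Compute win/loss labels from the base case upward. A position with no move is L. Any other position is W if it can reach an L in one move, else L.
n=0: no move → L
n=1: no move → L
n=2: no move → L
n=3: no move → L
n=4: no move → L
n=5: reaches L-position 0 → W
n=6: reaches L-position 1 → W
n=7: reaches L-position 2 → W
n=8: reaches L-position 3 → W
n=9: reaches L-position 4 → W
n=10: reaches L-position 2 → W
n=11: reaches L-position 3 → W
n=12: reaches L-position 4 → W
n=13: only reaches 8(W), 5(W), all W → L
n=14: only reaches 9(W), 6(W), all W → L
n=15: only reaches 10(W), 7(W), all W → L
n=16: only reaches 11(W), 8(W), all W → L
n=17: only reaches 12(W), 9(W), all W → L
n=18: reaches L-position 13 → W
n=19: reaches L-position 14 → W
n=20: reaches L-position 15 → W
n=21: reaches L-position 16 → W
The losing starting values of n are exactly the entries labelled L in this table (10 of them).

0, 1, 2, 3, 4, 13, 14, 15, 16, 17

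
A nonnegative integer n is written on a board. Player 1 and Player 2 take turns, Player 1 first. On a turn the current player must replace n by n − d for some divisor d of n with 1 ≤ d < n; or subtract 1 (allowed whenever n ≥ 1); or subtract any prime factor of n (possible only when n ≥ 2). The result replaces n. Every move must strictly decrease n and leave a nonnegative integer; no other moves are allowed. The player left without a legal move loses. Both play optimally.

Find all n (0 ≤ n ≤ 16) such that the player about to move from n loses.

Classify positions by backward induction: terminal positions (no move available) are L. From any other position, the mover wins iff some move reaches an L.
n=0: no move → L
n=1: can move to 0, which is L ⇒ W
n=2: can move to 0, which is L ⇒ W
n=3: can move to 0, which is L ⇒ W
n=4: moves to 2(W), 3(W); every one is W ⇒ L
n=5: can move to 0, which is L ⇒ W
n=6: can move to 4, which is L ⇒ W
n=7: can move to 0, which is L ⇒ W
n=8: can move to 4, which is L ⇒ W
n=9: moves to 6(W), 8(W); every one is W ⇒ L
n=10: can move to 9, which is L ⇒ W
n=11: can move to 0, which is L ⇒ W
n=12: can move to 9, which is L ⇒ W
n=13: can move to 0, which is L ⇒ W
n=14: moves to 7(W), 12(W), 13(W); every one is W ⇒ L
n=15: can move to 14, which is L ⇒ W
n=16: can move to 14, which is L ⇒ W
Reading off the rows marked L gives the requested list; there are 4 such values of n.

0, 4, 9, 14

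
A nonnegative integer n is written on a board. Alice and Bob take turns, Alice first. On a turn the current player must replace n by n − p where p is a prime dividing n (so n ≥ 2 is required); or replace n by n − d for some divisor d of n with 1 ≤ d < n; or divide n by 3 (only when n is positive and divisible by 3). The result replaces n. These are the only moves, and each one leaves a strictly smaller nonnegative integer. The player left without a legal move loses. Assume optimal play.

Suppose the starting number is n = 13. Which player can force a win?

Alice wins.

Use the standard recursion: the mover loses at a terminal position; elsewhere, the mover wins exactly when some move hands the opponent an L position.
n=0: no move → L
n=1: no move → L
n=2: can move to 0, which is L ⇒ W
n=3: can move to 0, which is L ⇒ W
n=4: moves to 2(W), 3(W); every one is W ⇒ L
n=5: can move to 0, which is L ⇒ W
n=6: can move to 4, which is L ⇒ W
n=7: can move to 0, which is L ⇒ W
n=8: can move to 4, which is L ⇒ W
n=9: moves to 3(W), 6(W), 8(W); every one is W ⇒ L
n=10: can move to 9, which is L ⇒ W
n=11: can move to 0, which is L ⇒ W
n=12: can move to 4, which is L ⇒ W
n=13: can move to 0, which is L ⇒ W
The starting position 13 is W: Alice should move to 0, handing over an L position.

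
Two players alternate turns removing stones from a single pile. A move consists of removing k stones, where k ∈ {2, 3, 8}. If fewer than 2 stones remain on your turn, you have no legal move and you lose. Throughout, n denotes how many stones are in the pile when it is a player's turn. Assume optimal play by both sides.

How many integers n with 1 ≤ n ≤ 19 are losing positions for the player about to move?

7

Use the standard recursion: the mover loses at a terminal position; elsewhere, the mover wins exactly when some move hands the opponent an L position.
n=0: no move → L
n=1: no move → L
n=2: reaches L-position 0 → W
n=3: reaches L-position 1 → W
n=4: reaches L-position 1 → W
n=5: only reaches 3(W), 2(W), all W → L
n=6: only reaches 4(W), 3(W), all W → L
n=7: reaches L-position 5 → W
n=8: reaches L-position 6 → W
n=9: reaches L-position 6 → W
n=10: only reaches 8(W), 7(W), 2(W), all W → L
n=11: only reaches 9(W), 8(W), 3(W), all W → L
n=12: reaches L-position 10 → W
n=13: reaches L-position 11 → W
n=14: reaches L-position 11 → W
n=15: only reaches 13(W), 12(W), 7(W), all W → L
n=16: only reaches 14(W), 13(W), 8(W), all W → L
n=17: reaches L-position 15 → W
n=18: reaches L-position 16 → W
n=19: reaches L-position 16 → W
L entries with 1 ≤ n ≤ 19 (n=0 is outside the asked range and is not counted): n = 1, 5, 6, 10, 11, 15, 16; that makes 7.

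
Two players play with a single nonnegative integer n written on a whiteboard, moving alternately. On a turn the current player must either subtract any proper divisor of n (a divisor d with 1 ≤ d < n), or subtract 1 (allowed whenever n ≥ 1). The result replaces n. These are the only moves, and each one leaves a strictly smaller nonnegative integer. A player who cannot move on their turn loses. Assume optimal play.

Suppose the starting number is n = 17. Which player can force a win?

The second player wins.

Label each position W (a win for the player to move) or L (a loss). A position with no legal move is L; any other position is W exactly when some move reaches an L, and L when every move reaches a W.
n=0: no move → L
n=1: W (go to 0, an L position)
n=2: L (sole option 1(W) is W)
n=3: W (go to 2, an L position)
n=4: W (go to 2, an L position)
n=5: L (sole option 4(W) is W)
n=6: W (go to 5, an L position)
n=7: L (sole option 6(W) is W)
n=8: W (go to 7, an L position)
n=9: L (options 6(W), 8(W) are all W)
n=10: W (go to 5, an L position)
n=11: L (sole option 10(W) is W)
n=12: W (go to 9, an L position)
n=13: L (sole option 12(W) is W)
n=14: W (go to 7, an L position)
n=15: L (options 10(W), 12(W), 14(W) are all W)
n=16: W (go to 15, an L position)
n=17: L (sole option 16(W) is W)
The starting position 17 is L: whatever the player to move does, the opponent receives a W position.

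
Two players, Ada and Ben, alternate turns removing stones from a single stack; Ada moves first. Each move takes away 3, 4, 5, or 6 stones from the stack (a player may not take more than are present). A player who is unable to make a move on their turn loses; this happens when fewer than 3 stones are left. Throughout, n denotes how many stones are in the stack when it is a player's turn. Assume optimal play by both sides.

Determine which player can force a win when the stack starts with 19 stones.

Classify positions by backward induction: terminal positions (no move available) are L. From any other position, the mover wins iff some move reaches an L.
n=0: no move → L
n=1: no move → L
n=2: no move → L
n=3: →0(L), so W
n=4: →1(L), so W
n=5: →2(L), so W
n=6: →2(L), so W
n=7: →2(L), so W
n=8: →2(L), so W
n=9: →6(W), 5(W), 4(W), 3(W) — all W, so L
n=10: →7(W), 6(W), 5(W), 4(W) — all W, so L
n=11: →8(W), 7(W), 6(W), 5(W) — all W, so L
n=12: →9(L), so W
n=13: →10(L), so W
n=14: →11(L), so W
n=15: →11(L), so W
n=16: →11(L), so W
n=17: →11(L), so W
n=18: →15(W), 14(W), 13(W), 12(W) — all W, so L
n=19: →16(W), 15(W), 14(W), 13(W) — all W, so L
The starting position 19 is L: whatever Ada does, the opponent receives a W position.

Ben wins.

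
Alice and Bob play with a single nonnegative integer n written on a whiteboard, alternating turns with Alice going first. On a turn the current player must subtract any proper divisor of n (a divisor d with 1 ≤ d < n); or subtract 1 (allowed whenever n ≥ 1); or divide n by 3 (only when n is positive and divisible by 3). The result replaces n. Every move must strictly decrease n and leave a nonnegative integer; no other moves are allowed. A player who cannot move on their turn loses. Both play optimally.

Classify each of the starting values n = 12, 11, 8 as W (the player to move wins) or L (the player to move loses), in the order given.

12: W, 11: L, 8: W

Classify positions by backward induction: terminal positions (no move available) are L. From any other position, the mover wins iff some move reaches an L.
n=0: no move → L
n=1: can move to 0, which is L ⇒ W
n=2: the only move is to 1(W), a W ⇒ L
n=3: can move to 2, which is L ⇒ W
n=4: can move to 2, which is L ⇒ W
n=5: the only move is to 4(W), a W ⇒ L
n=6: can move to 2, which is L ⇒ W
n=7: the only move is to 6(W), a W ⇒ L
n=8: can move to 7, which is L ⇒ W
n=9: moves to 3(W), 6(W), 8(W); every one is W ⇒ L
n=10: can move to 5, which is L ⇒ W
n=11: the only move is to 10(W), a W ⇒ L
n=12: can move to 9, which is L ⇒ W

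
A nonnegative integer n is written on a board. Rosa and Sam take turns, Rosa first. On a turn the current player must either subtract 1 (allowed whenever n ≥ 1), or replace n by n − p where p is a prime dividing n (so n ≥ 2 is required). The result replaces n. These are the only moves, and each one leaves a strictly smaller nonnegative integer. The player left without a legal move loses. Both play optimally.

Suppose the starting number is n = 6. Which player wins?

Rosa wins.

Label each position W (a win for the player to move) or L (a loss). A position with no legal move is L; any other position is W exactly when some move reaches an L, and L when every move reaches a W.
n=0: no move → L
n=1: →0(L), so W
n=2: →0(L), so W
n=3: →0(L), so W
n=4: →2(W), 3(W) — all W, so L
n=5: →0(L), so W
n=6: →4(L), so W
The starting position 6 is W: Rosa should move to 4, handing over an L position.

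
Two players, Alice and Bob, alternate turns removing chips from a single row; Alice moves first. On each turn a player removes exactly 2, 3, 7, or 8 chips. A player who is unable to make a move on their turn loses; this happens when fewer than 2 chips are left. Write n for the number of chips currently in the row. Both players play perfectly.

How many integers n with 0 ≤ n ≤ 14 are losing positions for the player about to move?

Classify positions by backward induction: terminal positions (no move available) are L. From any other position, the mover wins iff some move reaches an L.
n=0: no move → L
n=1: no move → L
n=2: reaches L-position 0 → W
n=3: reaches L-position 1 → W
n=4: reaches L-position 1 → W
n=5: only reaches 3(W), 2(W), all W → L
n=6: only reaches 4(W), 3(W), all W → L
n=7: reaches L-position 5 → W
n=8: reaches L-position 6 → W
n=9: reaches L-position 6 → W
n=10: only reaches 8(W), 7(W), 3(W), 2(W), all W → L
n=11: only reaches 9(W), 8(W), 4(W), 3(W), all W → L
n=12: reaches L-position 10 → W
n=13: reaches L-position 11 → W
n=14: reaches L-position 11 → W
L entries with 0 ≤ n ≤ 14: n = 0, 1, 5, 6, 10, 11; that makes 6.

6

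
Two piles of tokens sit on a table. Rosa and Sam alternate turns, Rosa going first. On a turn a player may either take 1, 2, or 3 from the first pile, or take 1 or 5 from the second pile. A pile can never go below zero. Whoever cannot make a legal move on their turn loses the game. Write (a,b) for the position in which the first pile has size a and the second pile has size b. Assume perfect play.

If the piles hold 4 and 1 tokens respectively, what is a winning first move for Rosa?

Use the standard recursion: the mover loses at a terminal position; elsewhere, the mover wins exactly when some move hands the opponent an L position.
No move ever increases a pile, so every position that can arise here has a ≤ 4 and b ≤ 1; it is enough to label the cells with 0 ≤ a ≤ 4 and 0 ≤ b ≤ 1.
Every move lowers a or b (never raises either), so fill the grid row by row in increasing a, and left to right within a row: each cell's successors are then already labelled.
      b=0  b=1
a=0:    L    W
a=1:    W    L
a=2:    W    W
a=3:    W    W
a=4:    L    W
Cells with no legal move (terminal, hence L): (0,0).
The remaining L cells, each justified by listing all of its moves:
(1,1): moves to (0,1)(W), (1,0)(W); every one is W ⇒ L
(4,0): moves to (3,0)(W), (2,0)(W), (1,0)(W); every one is W ⇒ L
Every other cell has at least one move into one of the L cells above, so it is W.
From (4,1), the L positions reachable in one move are: (1,1), (4,0). Any move reaching one of these is winning.

Move to (1,1).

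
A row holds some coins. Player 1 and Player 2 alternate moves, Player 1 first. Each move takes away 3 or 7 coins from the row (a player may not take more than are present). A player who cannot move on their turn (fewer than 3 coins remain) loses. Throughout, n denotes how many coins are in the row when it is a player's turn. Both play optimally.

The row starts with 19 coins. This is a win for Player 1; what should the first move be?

Remove 3, leaving 16.

Work bottom-up. With no move the player to move loses. Otherwise the position is W if at least one move leads to an L position for the opponent, and L if every move leads to a W.
n=0: no move → L
n=1: no move → L
n=2: no move → L
n=3: W (go to 0, an L position)
n=4: W (go to 1, an L position)
n=5: W (go to 2, an L position)
n=6: L (sole option 3(W) is W)
n=7: W (go to 0, an L position)
n=8: W (go to 1, an L position)
n=9: W (go to 6, an L position)
n=10: L (options 7(W), 3(W) are all W)
n=11: L (options 8(W), 4(W) are all W)
n=12: L (options 9(W), 5(W) are all W)
n=13: W (go to 10, an L position)
n=14: W (go to 11, an L position)
n=15: W (go to 12, an L position)
n=16: L (options 13(W), 9(W) are all W)
n=17: W (go to 10, an L position)
n=18: W (go to 11, an L position)
n=19: W (go to 16, an L position)
From 19, the L positions reachable in one move are: 16, 12. Any move reaching one of these is winning.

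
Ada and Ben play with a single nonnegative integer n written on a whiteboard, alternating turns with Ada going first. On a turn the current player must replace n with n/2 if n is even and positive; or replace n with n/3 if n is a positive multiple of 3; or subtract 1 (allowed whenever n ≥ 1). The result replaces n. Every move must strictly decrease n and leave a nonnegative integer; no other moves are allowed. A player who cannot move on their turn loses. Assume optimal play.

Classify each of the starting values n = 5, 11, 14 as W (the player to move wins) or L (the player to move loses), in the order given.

5: L, 11: L, 14: W

Work bottom-up. With no move the player to move loses. Otherwise the position is W if at least one move leads to an L position for the opponent, and L if every move leads to a W.
n=0: no move → L
n=1: can move to 0, which is L ⇒ W
n=2: the only move is to 1(W), a W ⇒ L
n=3: can move to 2, which is L ⇒ W
n=4: can move to 2, which is L ⇒ W
n=5: the only move is to 4(W), a W ⇒ L
n=6: can move to 2, which is L ⇒ W
n=7: the only move is to 6(W), a W ⇒ L
n=8: can move to 7, which is L ⇒ W
n=9: moves to 3(W), 8(W); every one is W ⇒ L
n=10: can move to 5, which is L ⇒ W
n=11: the only move is to 10(W), a W ⇒ L
n=12: can move to 11, which is L ⇒ W
n=13: the only move is to 12(W), a W ⇒ L
n=14: can move to 7, which is L ⇒ W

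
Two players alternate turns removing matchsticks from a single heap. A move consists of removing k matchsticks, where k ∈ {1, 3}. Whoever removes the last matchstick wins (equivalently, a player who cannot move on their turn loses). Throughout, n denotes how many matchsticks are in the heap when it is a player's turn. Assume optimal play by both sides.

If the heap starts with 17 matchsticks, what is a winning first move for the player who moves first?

Compute win/loss labels from the base case upward. A position with no move is L. Any other position is W if it can reach an L in one move, else L.
n=0: no move → L
n=1: W (go to 0, an L position)
n=2: L (sole option 1(W) is W)
n=3: W (go to 2, an L position)
n=4: L (options 3(W), 1(W) are all W)
n=5: W (go to 4, an L position)
n=6: L (options 5(W), 3(W) are all W)
n=7: W (go to 6, an L position)
n=8: L (options 7(W), 5(W) are all W)
n=9: W (go to 8, an L position)
n=10: L (options 9(W), 7(W) are all W)
n=11: W (go to 10, an L position)
n=12: L (options 11(W), 9(W) are all W)
n=13: W (go to 12, an L position)
n=14: L (options 13(W), 11(W) are all W)
n=15: W (go to 14, an L position)
n=16: L (options 15(W), 13(W) are all W)
n=17: W (go to 16, an L position)
From 17, the L positions reachable in one move are: 16, 14. Any move reaching one of these is winning.

Remove 1, leaving 16.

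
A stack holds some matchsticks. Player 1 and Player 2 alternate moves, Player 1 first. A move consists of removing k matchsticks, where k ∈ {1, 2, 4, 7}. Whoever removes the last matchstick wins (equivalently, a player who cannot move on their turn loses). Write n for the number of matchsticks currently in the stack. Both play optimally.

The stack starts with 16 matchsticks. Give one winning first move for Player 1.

Positions with no move are L. A position that does have a move is losing for the player to move precisely when every available move leads to a winning position for the opponent. Fill in the labels:
n=0: no move → L
n=1: W (go to 0, an L position)
n=2: W (go to 0, an L position)
n=3: L (options 2(W), 1(W) are all W)
n=4: W (go to 3, an L position)
n=5: W (go to 3, an L position)
n=6: L (options 5(W), 4(W), 2(W) are all W)
n=7: W (go to 6, an L position)
n=8: W (go to 6, an L position)
n=9: L (options 8(W), 7(W), 5(W), 2(W) are all W)
n=10: W (go to 9, an L position)
n=11: W (go to 9, an L position)
n=12: L (options 11(W), 10(W), 8(W), 5(W) are all W)
n=13: W (go to 12, an L position)
n=14: W (go to 12, an L position)
n=15: L (options 14(W), 13(W), 11(W), 8(W) are all W)
n=16: W (go to 15, an L position)
From 16, the L positions reachable in one move are: 15, 12, 9. Any move reaching one of these is winning.

Remove 1, leaving 15.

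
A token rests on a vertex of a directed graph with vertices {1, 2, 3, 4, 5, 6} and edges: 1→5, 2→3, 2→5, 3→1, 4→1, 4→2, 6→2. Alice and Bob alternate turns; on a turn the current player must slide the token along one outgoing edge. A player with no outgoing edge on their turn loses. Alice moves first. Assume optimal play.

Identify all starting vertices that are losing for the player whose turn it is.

3, 4, 5, 6

Classify positions by backward induction: terminal positions (no move available) are L. From any other position, the mover wins iff some move reaches an L.
Every edge goes from a vertex to one that appears earlier in the order 5, 1, 3, 2, 4, 6, so processing vertices in that order labels each vertex after all of its successors.
5: no outgoing edge → L
1: W (go to 5, an L position)
3: L (sole option 1(W) is W)
2: W (go to 3, an L position)
4: L (options 2(W), 1(W) are all W)
6: L (sole option 2(W) is W)
The losing starting vertices are exactly the entries labelled L in this table (4 of them).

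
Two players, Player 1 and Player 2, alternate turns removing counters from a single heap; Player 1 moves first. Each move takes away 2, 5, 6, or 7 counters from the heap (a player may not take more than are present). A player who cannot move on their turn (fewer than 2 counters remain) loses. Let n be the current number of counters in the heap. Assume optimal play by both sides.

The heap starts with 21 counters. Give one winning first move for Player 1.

Remove 5, leaving 16.

Classify positions by backward induction: terminal positions (no move available) are L. From any other position, the mover wins iff some move reaches an L.
n=0: no move → L
n=1: no move → L
n=2: W (go to 0, an L position)
n=3: W (go to 1, an L position)
n=4: L (sole option 2(W) is W)
n=5: W (go to 0, an L position)
n=6: W (go to 4, an L position)
n=7: W (go to 1, an L position)
n=8: W (go to 1, an L position)
n=9: W (go to 4, an L position)
n=10: W (go to 4, an L position)
n=11: W (go to 4, an L position)
n=12: L (options 10(W), 7(W), 6(W), 5(W) are all W)
n=13: L (options 11(W), 8(W), 7(W), 6(W) are all W)
n=14: W (go to 12, an L position)
n=15: W (go to 13, an L position)
n=16: L (options 14(W), 11(W), 10(W), 9(W) are all W)
n=17: W (go to 12, an L position)
n=18: W (go to 16, an L position)
n=19: W (go to 13, an L position)
n=20: W (go to 13, an L position)
n=21: W (go to 16, an L position)
From 21, the L positions reachable in one move are: 16.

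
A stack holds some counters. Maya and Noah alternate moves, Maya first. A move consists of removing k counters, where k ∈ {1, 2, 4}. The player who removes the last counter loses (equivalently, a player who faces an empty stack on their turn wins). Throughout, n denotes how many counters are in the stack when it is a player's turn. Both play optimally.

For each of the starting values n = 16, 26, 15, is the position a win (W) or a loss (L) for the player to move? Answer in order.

Positions with no move are W. A position that does have a move is losing for the player to move precisely when every available move leads to a winning position for the opponent. Fill in the labels:
n=0: no move; the opponent has just taken the last counter and therefore loses → W
n=1: →0(W) only, which is W, so L
n=2: →1(L), so W
n=3: →1(L), so W
n=4: →3(W), 2(W), 0(W) — all W, so L
n=5: →4(L), so W
n=6: →4(L), so W
n=7: →6(W), 5(W), 3(W) — all W, so L
n=8: →7(L), so W
n=9: →7(L), so W
n=10: →9(W), 8(W), 6(W) — all W, so L
n=11: →10(L), so W
n=12: →10(L), so W
n=13: →12(W), 11(W), 9(W) — all W, so L
n=14: →13(L), so W
n=15: →13(L), so W
n=16: →15(W), 14(W), 12(W) — all W, so L
n=17: →16(L), so W
n=18: →16(L), so W
n=19: →18(W), 17(W), 15(W) — all W, so L
n=20: →19(L), so W
n=21: →19(L), so W
n=22: →21(W), 20(W), 18(W) — all W, so L
n=23: →22(L), so W
n=24: →22(L), so W
n=25: →24(W), 23(W), 21(W) — all W, so L
n=26: →25(L), so W

16: L, 26: W, 15: W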